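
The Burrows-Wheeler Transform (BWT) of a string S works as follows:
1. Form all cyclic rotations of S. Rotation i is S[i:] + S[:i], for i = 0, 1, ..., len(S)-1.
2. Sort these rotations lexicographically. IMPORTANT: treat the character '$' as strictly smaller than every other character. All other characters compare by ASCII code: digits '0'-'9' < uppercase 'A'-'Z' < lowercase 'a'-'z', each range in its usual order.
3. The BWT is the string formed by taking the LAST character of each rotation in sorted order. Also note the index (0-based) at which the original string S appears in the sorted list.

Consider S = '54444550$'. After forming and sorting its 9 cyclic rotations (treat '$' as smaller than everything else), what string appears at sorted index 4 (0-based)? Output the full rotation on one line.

Answer: 44550$544

Derivation:
All 9 rotations (rotation i = S[i:]+S[:i]):
  rot[0] = 54444550$
  rot[1] = 4444550$5
  rot[2] = 444550$54
  rot[3] = 44550$544
  rot[4] = 4550$5444
  rot[5] = 550$54444
  rot[6] = 50$544445
  rot[7] = 0$5444455
  rot[8] = $54444550
Sorted (with $ < everything):
  sorted[0] = $54444550
  sorted[1] = 0$5444455
  sorted[2] = 4444550$5
  sorted[3] = 444550$54
  sorted[4] = 44550$544
  sorted[5] = 4550$5444
  sorted[6] = 50$544445
  sorted[7] = 54444550$
  sorted[8] = 550$54444
sorted[4] = 44550$544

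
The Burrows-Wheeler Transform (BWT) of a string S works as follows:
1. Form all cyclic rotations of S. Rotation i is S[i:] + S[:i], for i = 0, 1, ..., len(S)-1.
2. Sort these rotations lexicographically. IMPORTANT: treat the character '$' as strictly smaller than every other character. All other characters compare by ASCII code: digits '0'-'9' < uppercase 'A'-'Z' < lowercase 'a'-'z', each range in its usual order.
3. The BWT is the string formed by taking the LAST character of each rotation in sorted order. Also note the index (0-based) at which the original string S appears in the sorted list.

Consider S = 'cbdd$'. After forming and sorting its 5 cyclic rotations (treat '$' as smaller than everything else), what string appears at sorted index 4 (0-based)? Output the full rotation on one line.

All 5 rotations (rotation i = S[i:]+S[:i]):
  rot[0] = cbdd$
  rot[1] = bdd$c
  rot[2] = dd$cb
  rot[3] = d$cbd
  rot[4] = $cbdd
Sorted (with $ < everything):
  sorted[0] = $cbdd
  sorted[1] = bdd$c
  sorted[2] = cbdd$
  sorted[3] = d$cbd
  sorted[4] = dd$cb
sorted[4] = dd$cb

Answer: dd$cb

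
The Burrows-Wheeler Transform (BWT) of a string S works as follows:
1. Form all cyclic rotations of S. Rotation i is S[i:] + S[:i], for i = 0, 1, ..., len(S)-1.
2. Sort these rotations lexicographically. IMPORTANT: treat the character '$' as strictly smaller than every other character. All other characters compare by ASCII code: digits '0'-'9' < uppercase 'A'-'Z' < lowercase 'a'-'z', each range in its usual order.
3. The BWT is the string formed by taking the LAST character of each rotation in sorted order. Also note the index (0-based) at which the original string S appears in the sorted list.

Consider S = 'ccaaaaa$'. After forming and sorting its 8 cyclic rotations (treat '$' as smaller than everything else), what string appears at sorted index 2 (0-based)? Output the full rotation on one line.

All 8 rotations (rotation i = S[i:]+S[:i]):
  rot[0] = ccaaaaa$
  rot[1] = caaaaa$c
  rot[2] = aaaaa$cc
  rot[3] = aaaa$cca
  rot[4] = aaa$ccaa
  rot[5] = aa$ccaaa
  rot[6] = a$ccaaaa
  rot[7] = $ccaaaaa
Sorted (with $ < everything):
  sorted[0] = $ccaaaaa
  sorted[1] = a$ccaaaa
  sorted[2] = aa$ccaaa
  sorted[3] = aaa$ccaa
  sorted[4] = aaaa$cca
  sorted[5] = aaaaa$cc
  sorted[6] = caaaaa$c
  sorted[7] = ccaaaaa$
sorted[2] = aa$ccaaa

Answer: aa$ccaaa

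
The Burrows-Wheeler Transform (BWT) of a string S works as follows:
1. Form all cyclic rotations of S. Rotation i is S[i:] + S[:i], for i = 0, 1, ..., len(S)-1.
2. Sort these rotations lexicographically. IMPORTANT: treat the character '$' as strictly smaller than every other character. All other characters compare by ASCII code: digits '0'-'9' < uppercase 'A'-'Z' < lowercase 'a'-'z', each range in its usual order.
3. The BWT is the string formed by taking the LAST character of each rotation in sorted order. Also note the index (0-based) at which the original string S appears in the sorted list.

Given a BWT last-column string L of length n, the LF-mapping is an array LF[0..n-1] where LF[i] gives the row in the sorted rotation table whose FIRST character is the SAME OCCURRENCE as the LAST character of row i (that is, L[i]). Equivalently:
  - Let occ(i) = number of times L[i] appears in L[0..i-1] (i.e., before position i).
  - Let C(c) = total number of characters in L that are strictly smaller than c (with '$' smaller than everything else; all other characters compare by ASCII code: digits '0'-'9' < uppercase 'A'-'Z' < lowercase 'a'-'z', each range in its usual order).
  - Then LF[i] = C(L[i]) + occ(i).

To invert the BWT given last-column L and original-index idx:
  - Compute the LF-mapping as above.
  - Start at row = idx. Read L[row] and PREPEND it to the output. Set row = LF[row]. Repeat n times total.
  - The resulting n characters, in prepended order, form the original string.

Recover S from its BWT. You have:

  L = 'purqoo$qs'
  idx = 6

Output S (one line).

LF mapping: 3 8 6 4 1 2 0 5 7
Walk LF starting at row 6, prepending L[row]:
  step 1: row=6, L[6]='$', prepend. Next row=LF[6]=0
  step 2: row=0, L[0]='p', prepend. Next row=LF[0]=3
  step 3: row=3, L[3]='q', prepend. Next row=LF[3]=4
  step 4: row=4, L[4]='o', prepend. Next row=LF[4]=1
  step 5: row=1, L[1]='u', prepend. Next row=LF[1]=8
  step 6: row=8, L[8]='s', prepend. Next row=LF[8]=7
  step 7: row=7, L[7]='q', prepend. Next row=LF[7]=5
  step 8: row=5, L[5]='o', prepend. Next row=LF[5]=2
  step 9: row=2, L[2]='r', prepend. Next row=LF[2]=6
Reversed output: roqsuoqp$

Answer: roqsuoqp$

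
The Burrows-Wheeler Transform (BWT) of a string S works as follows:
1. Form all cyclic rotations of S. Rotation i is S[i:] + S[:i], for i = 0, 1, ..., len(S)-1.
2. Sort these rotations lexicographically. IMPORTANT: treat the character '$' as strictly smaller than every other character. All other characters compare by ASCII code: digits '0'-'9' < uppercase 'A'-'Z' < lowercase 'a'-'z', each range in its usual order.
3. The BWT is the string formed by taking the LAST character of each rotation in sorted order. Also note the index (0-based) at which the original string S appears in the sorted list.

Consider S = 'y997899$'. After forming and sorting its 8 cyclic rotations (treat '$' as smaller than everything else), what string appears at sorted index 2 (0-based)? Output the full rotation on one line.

Answer: 899$y997

Derivation:
All 8 rotations (rotation i = S[i:]+S[:i]):
  rot[0] = y997899$
  rot[1] = 997899$y
  rot[2] = 97899$y9
  rot[3] = 7899$y99
  rot[4] = 899$y997
  rot[5] = 99$y9978
  rot[6] = 9$y99789
  rot[7] = $y997899
Sorted (with $ < everything):
  sorted[0] = $y997899
  sorted[1] = 7899$y99
  sorted[2] = 899$y997
  sorted[3] = 9$y99789
  sorted[4] = 97899$y9
  sorted[5] = 99$y9978
  sorted[6] = 997899$y
  sorted[7] = y997899$
sorted[2] = 899$y997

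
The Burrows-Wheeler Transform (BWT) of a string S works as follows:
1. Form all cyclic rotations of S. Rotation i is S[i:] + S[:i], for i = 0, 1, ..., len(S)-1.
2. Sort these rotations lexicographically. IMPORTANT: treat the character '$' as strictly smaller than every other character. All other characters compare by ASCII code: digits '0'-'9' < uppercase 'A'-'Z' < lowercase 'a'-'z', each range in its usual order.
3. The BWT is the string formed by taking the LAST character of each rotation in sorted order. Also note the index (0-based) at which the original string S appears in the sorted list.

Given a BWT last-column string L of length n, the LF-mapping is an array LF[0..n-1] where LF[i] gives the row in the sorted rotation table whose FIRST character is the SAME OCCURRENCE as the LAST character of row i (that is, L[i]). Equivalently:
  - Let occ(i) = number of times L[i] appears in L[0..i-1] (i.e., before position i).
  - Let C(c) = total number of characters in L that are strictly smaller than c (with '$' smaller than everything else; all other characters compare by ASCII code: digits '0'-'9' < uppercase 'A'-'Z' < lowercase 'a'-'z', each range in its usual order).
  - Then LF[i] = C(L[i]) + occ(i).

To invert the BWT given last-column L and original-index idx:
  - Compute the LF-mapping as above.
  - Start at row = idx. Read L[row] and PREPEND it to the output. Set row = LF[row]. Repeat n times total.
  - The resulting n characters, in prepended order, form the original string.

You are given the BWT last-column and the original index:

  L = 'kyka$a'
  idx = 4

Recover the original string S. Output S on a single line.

Answer: kayak$

Derivation:
LF mapping: 3 5 4 1 0 2
Walk LF starting at row 4, prepending L[row]:
  step 1: row=4, L[4]='$', prepend. Next row=LF[4]=0
  step 2: row=0, L[0]='k', prepend. Next row=LF[0]=3
  step 3: row=3, L[3]='a', prepend. Next row=LF[3]=1
  step 4: row=1, L[1]='y', prepend. Next row=LF[1]=5
  step 5: row=5, L[5]='a', prepend. Next row=LF[5]=2
  step 6: row=2, L[2]='k', prepend. Next row=LF[2]=4
Reversed output: kayak$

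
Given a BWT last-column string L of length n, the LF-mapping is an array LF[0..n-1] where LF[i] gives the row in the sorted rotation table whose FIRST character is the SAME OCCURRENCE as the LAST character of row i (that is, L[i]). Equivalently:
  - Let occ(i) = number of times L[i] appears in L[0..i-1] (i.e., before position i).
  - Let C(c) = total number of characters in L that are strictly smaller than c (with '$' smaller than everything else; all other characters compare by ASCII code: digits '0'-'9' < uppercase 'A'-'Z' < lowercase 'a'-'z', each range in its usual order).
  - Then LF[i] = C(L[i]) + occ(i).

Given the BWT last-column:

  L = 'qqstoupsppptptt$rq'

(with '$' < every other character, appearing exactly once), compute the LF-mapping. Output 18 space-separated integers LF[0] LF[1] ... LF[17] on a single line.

Answer: 7 8 11 13 1 17 2 12 3 4 5 14 6 15 16 0 10 9

Derivation:
Char counts: '$':1, 'o':1, 'p':5, 'q':3, 'r':1, 's':2, 't':4, 'u':1
C (first-col start): C('$')=0, C('o')=1, C('p')=2, C('q')=7, C('r')=10, C('s')=11, C('t')=13, C('u')=17
L[0]='q': occ=0, LF[0]=C('q')+0=7+0=7
L[1]='q': occ=1, LF[1]=C('q')+1=7+1=8
L[2]='s': occ=0, LF[2]=C('s')+0=11+0=11
L[3]='t': occ=0, LF[3]=C('t')+0=13+0=13
L[4]='o': occ=0, LF[4]=C('o')+0=1+0=1
L[5]='u': occ=0, LF[5]=C('u')+0=17+0=17
L[6]='p': occ=0, LF[6]=C('p')+0=2+0=2
L[7]='s': occ=1, LF[7]=C('s')+1=11+1=12
L[8]='p': occ=1, LF[8]=C('p')+1=2+1=3
L[9]='p': occ=2, LF[9]=C('p')+2=2+2=4
L[10]='p': occ=3, LF[10]=C('p')+3=2+3=5
L[11]='t': occ=1, LF[11]=C('t')+1=13+1=14
L[12]='p': occ=4, LF[12]=C('p')+4=2+4=6
L[13]='t': occ=2, LF[13]=C('t')+2=13+2=15
L[14]='t': occ=3, LF[14]=C('t')+3=13+3=16
L[15]='$': occ=0, LF[15]=C('$')+0=0+0=0
L[16]='r': occ=0, LF[16]=C('r')+0=10+0=10
L[17]='q': occ=2, LF[17]=C('q')+2=7+2=9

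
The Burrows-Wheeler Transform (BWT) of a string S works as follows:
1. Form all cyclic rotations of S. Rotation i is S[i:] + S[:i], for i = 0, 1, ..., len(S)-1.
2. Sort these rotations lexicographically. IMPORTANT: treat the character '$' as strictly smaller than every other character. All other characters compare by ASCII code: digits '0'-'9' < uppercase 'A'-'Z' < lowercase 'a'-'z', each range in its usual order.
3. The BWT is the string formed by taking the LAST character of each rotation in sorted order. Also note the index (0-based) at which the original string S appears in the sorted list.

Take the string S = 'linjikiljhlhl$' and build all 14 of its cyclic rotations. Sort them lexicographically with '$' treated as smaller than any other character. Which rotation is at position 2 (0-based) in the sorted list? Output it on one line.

Answer: hlhl$linjikilj

Derivation:
All 14 rotations (rotation i = S[i:]+S[:i]):
  rot[0] = linjikiljhlhl$
  rot[1] = injikiljhlhl$l
  rot[2] = njikiljhlhl$li
  rot[3] = jikiljhlhl$lin
  rot[4] = ikiljhlhl$linj
  rot[5] = kiljhlhl$linji
  rot[6] = iljhlhl$linjik
  rot[7] = ljhlhl$linjiki
  rot[8] = jhlhl$linjikil
  rot[9] = hlhl$linjikilj
  rot[10] = lhl$linjikiljh
  rot[11] = hl$linjikiljhl
  rot[12] = l$linjikiljhlh
  rot[13] = $linjikiljhlhl
Sorted (with $ < everything):
  sorted[0] = $linjikiljhlhl
  sorted[1] = hl$linjikiljhl
  sorted[2] = hlhl$linjikilj
  sorted[3] = ikiljhlhl$linj
  sorted[4] = iljhlhl$linjik
  sorted[5] = injikiljhlhl$l
  sorted[6] = jhlhl$linjikil
  sorted[7] = jikiljhlhl$lin
  sorted[8] = kiljhlhl$linji
  sorted[9] = l$linjikiljhlh
  sorted[10] = lhl$linjikiljh
  sorted[11] = linjikiljhlhl$
  sorted[12] = ljhlhl$linjiki
  sorted[13] = njikiljhlhl$li
sorted[2] = hlhl$linjikilj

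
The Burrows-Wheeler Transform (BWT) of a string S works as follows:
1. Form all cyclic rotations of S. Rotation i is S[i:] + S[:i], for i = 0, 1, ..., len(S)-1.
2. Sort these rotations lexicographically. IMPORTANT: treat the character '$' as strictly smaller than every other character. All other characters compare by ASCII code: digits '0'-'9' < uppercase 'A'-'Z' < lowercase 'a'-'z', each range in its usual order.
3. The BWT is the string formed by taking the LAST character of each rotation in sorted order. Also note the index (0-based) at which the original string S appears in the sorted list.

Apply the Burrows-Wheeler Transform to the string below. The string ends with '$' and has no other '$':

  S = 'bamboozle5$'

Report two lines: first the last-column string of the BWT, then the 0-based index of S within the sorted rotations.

Answer: 5eb$mlzaboo
3

Derivation:
All 11 rotations (rotation i = S[i:]+S[:i]):
  rot[0] = bamboozle5$
  rot[1] = amboozle5$b
  rot[2] = mboozle5$ba
  rot[3] = boozle5$bam
  rot[4] = oozle5$bamb
  rot[5] = ozle5$bambo
  rot[6] = zle5$bamboo
  rot[7] = le5$bambooz
  rot[8] = e5$bamboozl
  rot[9] = 5$bamboozle
  rot[10] = $bamboozle5
Sorted (with $ < everything):
  sorted[0] = $bamboozle5  (last char: '5')
  sorted[1] = 5$bamboozle  (last char: 'e')
  sorted[2] = amboozle5$b  (last char: 'b')
  sorted[3] = bamboozle5$  (last char: '$')
  sorted[4] = boozle5$bam  (last char: 'm')
  sorted[5] = e5$bamboozl  (last char: 'l')
  sorted[6] = le5$bambooz  (last char: 'z')
  sorted[7] = mboozle5$ba  (last char: 'a')
  sorted[8] = oozle5$bamb  (last char: 'b')
  sorted[9] = ozle5$bambo  (last char: 'o')
  sorted[10] = zle5$bamboo  (last char: 'o')
Last column: 5eb$mlzaboo
Original string S is at sorted index 3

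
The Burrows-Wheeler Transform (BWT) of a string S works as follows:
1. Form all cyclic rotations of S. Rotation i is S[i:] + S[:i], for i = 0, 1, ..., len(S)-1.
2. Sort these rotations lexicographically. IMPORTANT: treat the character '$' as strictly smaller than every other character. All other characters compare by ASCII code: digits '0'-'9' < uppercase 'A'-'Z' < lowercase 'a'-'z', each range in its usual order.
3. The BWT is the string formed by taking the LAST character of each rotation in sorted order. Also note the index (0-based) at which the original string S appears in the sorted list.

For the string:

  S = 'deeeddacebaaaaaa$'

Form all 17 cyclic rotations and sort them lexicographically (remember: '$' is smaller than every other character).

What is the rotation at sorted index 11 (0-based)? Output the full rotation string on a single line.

All 17 rotations (rotation i = S[i:]+S[:i]):
  rot[0] = deeeddacebaaaaaa$
  rot[1] = eeeddacebaaaaaa$d
  rot[2] = eeddacebaaaaaa$de
  rot[3] = eddacebaaaaaa$dee
  rot[4] = ddacebaaaaaa$deee
  rot[5] = dacebaaaaaa$deeed
  rot[6] = acebaaaaaa$deeedd
  rot[7] = cebaaaaaa$deeedda
  rot[8] = ebaaaaaa$deeeddac
  rot[9] = baaaaaa$deeeddace
  rot[10] = aaaaaa$deeeddaceb
  rot[11] = aaaaa$deeeddaceba
  rot[12] = aaaa$deeeddacebaa
  rot[13] = aaa$deeeddacebaaa
  rot[14] = aa$deeeddacebaaaa
  rot[15] = a$deeeddacebaaaaa
  rot[16] = $deeeddacebaaaaaa
Sorted (with $ < everything):
  sorted[0] = $deeeddacebaaaaaa
  sorted[1] = a$deeeddacebaaaaa
  sorted[2] = aa$deeeddacebaaaa
  sorted[3] = aaa$deeeddacebaaa
  sorted[4] = aaaa$deeeddacebaa
  sorted[5] = aaaaa$deeeddaceba
  sorted[6] = aaaaaa$deeeddaceb
  sorted[7] = acebaaaaaa$deeedd
  sorted[8] = baaaaaa$deeeddace
  sorted[9] = cebaaaaaa$deeedda
  sorted[10] = dacebaaaaaa$deeed
  sorted[11] = ddacebaaaaaa$deee
  sorted[12] = deeeddacebaaaaaa$
  sorted[13] = ebaaaaaa$deeeddac
  sorted[14] = eddacebaaaaaa$dee
  sorted[15] = eeddacebaaaaaa$de
  sorted[16] = eeeddacebaaaaaa$d
sorted[11] = ddacebaaaaaa$deee

Answer: ddacebaaaaaa$deee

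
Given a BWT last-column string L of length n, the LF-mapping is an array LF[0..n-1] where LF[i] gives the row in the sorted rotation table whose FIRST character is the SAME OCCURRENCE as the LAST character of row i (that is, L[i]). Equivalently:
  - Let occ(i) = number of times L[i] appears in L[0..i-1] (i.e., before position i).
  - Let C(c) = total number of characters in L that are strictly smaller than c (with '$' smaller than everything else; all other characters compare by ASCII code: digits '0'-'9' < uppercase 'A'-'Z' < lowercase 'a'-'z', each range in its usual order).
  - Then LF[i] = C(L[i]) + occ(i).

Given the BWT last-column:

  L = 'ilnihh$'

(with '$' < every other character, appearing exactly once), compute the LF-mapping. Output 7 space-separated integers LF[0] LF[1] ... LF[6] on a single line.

Answer: 3 5 6 4 1 2 0

Derivation:
Char counts: '$':1, 'h':2, 'i':2, 'l':1, 'n':1
C (first-col start): C('$')=0, C('h')=1, C('i')=3, C('l')=5, C('n')=6
L[0]='i': occ=0, LF[0]=C('i')+0=3+0=3
L[1]='l': occ=0, LF[1]=C('l')+0=5+0=5
L[2]='n': occ=0, LF[2]=C('n')+0=6+0=6
L[3]='i': occ=1, LF[3]=C('i')+1=3+1=4
L[4]='h': occ=0, LF[4]=C('h')+0=1+0=1
L[5]='h': occ=1, LF[5]=C('h')+1=1+1=2
L[6]='$': occ=0, LF[6]=C('$')+0=0+0=0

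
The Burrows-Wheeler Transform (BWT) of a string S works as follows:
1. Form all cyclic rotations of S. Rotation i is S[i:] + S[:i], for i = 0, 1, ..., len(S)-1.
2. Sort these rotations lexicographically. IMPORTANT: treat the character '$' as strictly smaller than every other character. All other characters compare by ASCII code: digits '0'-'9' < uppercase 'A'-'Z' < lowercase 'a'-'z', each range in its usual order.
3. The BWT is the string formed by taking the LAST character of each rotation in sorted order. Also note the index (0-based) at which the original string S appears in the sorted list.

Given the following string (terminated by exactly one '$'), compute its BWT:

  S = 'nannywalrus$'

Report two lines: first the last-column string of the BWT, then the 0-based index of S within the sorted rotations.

All 12 rotations (rotation i = S[i:]+S[:i]):
  rot[0] = nannywalrus$
  rot[1] = annywalrus$n
  rot[2] = nnywalrus$na
  rot[3] = nywalrus$nan
  rot[4] = ywalrus$nann
  rot[5] = walrus$nanny
  rot[6] = alrus$nannyw
  rot[7] = lrus$nannywa
  rot[8] = rus$nannywal
  rot[9] = us$nannywalr
  rot[10] = s$nannywalru
  rot[11] = $nannywalrus
Sorted (with $ < everything):
  sorted[0] = $nannywalrus  (last char: 's')
  sorted[1] = alrus$nannyw  (last char: 'w')
  sorted[2] = annywalrus$n  (last char: 'n')
  sorted[3] = lrus$nannywa  (last char: 'a')
  sorted[4] = nannywalrus$  (last char: '$')
  sorted[5] = nnywalrus$na  (last char: 'a')
  sorted[6] = nywalrus$nan  (last char: 'n')
  sorted[7] = rus$nannywal  (last char: 'l')
  sorted[8] = s$nannywalru  (last char: 'u')
  sorted[9] = us$nannywalr  (last char: 'r')
  sorted[10] = walrus$nanny  (last char: 'y')
  sorted[11] = ywalrus$nann  (last char: 'n')
Last column: swna$anluryn
Original string S is at sorted index 4

Answer: swna$anluryn
4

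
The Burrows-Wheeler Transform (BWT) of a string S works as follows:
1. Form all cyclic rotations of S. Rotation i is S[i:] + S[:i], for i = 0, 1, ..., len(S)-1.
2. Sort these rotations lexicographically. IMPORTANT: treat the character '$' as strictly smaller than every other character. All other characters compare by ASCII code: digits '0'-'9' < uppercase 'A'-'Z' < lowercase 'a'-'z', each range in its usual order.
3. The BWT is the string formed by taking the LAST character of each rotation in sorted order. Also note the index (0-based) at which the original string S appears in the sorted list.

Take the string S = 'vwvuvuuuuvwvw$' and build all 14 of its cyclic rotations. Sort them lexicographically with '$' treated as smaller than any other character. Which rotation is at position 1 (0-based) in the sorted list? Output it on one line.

All 14 rotations (rotation i = S[i:]+S[:i]):
  rot[0] = vwvuvuuuuvwvw$
  rot[1] = wvuvuuuuvwvw$v
  rot[2] = vuvuuuuvwvw$vw
  rot[3] = uvuuuuvwvw$vwv
  rot[4] = vuuuuvwvw$vwvu
  rot[5] = uuuuvwvw$vwvuv
  rot[6] = uuuvwvw$vwvuvu
  rot[7] = uuvwvw$vwvuvuu
  rot[8] = uvwvw$vwvuvuuu
  rot[9] = vwvw$vwvuvuuuu
  rot[10] = wvw$vwvuvuuuuv
  rot[11] = vw$vwvuvuuuuvw
  rot[12] = w$vwvuvuuuuvwv
  rot[13] = $vwvuvuuuuvwvw
Sorted (with $ < everything):
  sorted[0] = $vwvuvuuuuvwvw
  sorted[1] = uuuuvwvw$vwvuv
  sorted[2] = uuuvwvw$vwvuvu
  sorted[3] = uuvwvw$vwvuvuu
  sorted[4] = uvuuuuvwvw$vwv
  sorted[5] = uvwvw$vwvuvuuu
  sorted[6] = vuuuuvwvw$vwvu
  sorted[7] = vuvuuuuvwvw$vw
  sorted[8] = vw$vwvuvuuuuvw
  sorted[9] = vwvuvuuuuvwvw$
  sorted[10] = vwvw$vwvuvuuuu
  sorted[11] = w$vwvuvuuuuvwv
  sorted[12] = wvuvuuuuvwvw$v
  sorted[13] = wvw$vwvuvuuuuv
sorted[1] = uuuuvwvw$vwvuv

Answer: uuuuvwvw$vwvuv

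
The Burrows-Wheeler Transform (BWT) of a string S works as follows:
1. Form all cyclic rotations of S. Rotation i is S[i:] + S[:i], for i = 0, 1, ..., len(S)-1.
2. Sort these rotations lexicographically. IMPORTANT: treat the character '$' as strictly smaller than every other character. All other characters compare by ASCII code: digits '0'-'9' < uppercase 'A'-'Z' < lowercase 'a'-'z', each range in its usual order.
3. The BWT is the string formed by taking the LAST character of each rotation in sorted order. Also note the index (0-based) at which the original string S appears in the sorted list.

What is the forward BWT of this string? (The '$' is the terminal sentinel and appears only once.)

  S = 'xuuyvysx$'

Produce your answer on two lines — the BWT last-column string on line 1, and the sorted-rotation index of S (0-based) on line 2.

All 9 rotations (rotation i = S[i:]+S[:i]):
  rot[0] = xuuyvysx$
  rot[1] = uuyvysx$x
  rot[2] = uyvysx$xu
  rot[3] = yvysx$xuu
  rot[4] = vysx$xuuy
  rot[5] = ysx$xuuyv
  rot[6] = sx$xuuyvy
  rot[7] = x$xuuyvys
  rot[8] = $xuuyvysx
Sorted (with $ < everything):
  sorted[0] = $xuuyvysx  (last char: 'x')
  sorted[1] = sx$xuuyvy  (last char: 'y')
  sorted[2] = uuyvysx$x  (last char: 'x')
  sorted[3] = uyvysx$xu  (last char: 'u')
  sorted[4] = vysx$xuuy  (last char: 'y')
  sorted[5] = x$xuuyvys  (last char: 's')
  sorted[6] = xuuyvysx$  (last char: '$')
  sorted[7] = ysx$xuuyv  (last char: 'v')
  sorted[8] = yvysx$xuu  (last char: 'u')
Last column: xyxuys$vu
Original string S is at sorted index 6

Answer: xyxuys$vu
6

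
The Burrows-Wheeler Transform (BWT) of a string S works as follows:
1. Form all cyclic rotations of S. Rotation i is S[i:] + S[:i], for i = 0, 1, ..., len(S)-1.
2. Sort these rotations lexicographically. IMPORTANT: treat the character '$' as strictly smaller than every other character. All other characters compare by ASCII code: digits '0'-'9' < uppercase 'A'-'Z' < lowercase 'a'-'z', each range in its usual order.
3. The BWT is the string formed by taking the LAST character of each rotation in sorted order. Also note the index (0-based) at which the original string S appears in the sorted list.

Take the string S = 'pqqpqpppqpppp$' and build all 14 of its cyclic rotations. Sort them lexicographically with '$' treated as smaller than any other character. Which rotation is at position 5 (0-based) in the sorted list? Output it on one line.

All 14 rotations (rotation i = S[i:]+S[:i]):
  rot[0] = pqqpqpppqpppp$
  rot[1] = qqpqpppqpppp$p
  rot[2] = qpqpppqpppp$pq
  rot[3] = pqpppqpppp$pqq
  rot[4] = qpppqpppp$pqqp
  rot[5] = pppqpppp$pqqpq
  rot[6] = ppqpppp$pqqpqp
  rot[7] = pqpppp$pqqpqpp
  rot[8] = qpppp$pqqpqppp
  rot[9] = pppp$pqqpqpppq
  rot[10] = ppp$pqqpqpppqp
  rot[11] = pp$pqqpqpppqpp
  rot[12] = p$pqqpqpppqppp
  rot[13] = $pqqpqpppqpppp
Sorted (with $ < everything):
  sorted[0] = $pqqpqpppqpppp
  sorted[1] = p$pqqpqpppqppp
  sorted[2] = pp$pqqpqpppqpp
  sorted[3] = ppp$pqqpqpppqp
  sorted[4] = pppp$pqqpqpppq
  sorted[5] = pppqpppp$pqqpq
  sorted[6] = ppqpppp$pqqpqp
  sorted[7] = pqpppp$pqqpqpp
  sorted[8] = pqpppqpppp$pqq
  sorted[9] = pqqpqpppqpppp$
  sorted[10] = qpppp$pqqpqppp
  sorted[11] = qpppqpppp$pqqp
  sorted[12] = qpqpppqpppp$pq
  sorted[13] = qqpqpppqpppp$p
sorted[5] = pppqpppp$pqqpq

Answer: pppqpppp$pqqpq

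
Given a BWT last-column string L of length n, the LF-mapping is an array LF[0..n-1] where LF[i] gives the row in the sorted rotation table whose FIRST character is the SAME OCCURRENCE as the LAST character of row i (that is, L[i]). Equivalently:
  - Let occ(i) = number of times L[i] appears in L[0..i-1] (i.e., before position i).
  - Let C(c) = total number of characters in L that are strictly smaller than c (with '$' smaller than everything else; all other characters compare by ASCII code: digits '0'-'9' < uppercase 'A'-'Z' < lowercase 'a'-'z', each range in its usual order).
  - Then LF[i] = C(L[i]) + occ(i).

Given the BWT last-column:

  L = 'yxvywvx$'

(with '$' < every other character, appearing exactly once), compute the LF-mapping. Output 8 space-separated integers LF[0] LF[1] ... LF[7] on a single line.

Answer: 6 4 1 7 3 2 5 0

Derivation:
Char counts: '$':1, 'v':2, 'w':1, 'x':2, 'y':2
C (first-col start): C('$')=0, C('v')=1, C('w')=3, C('x')=4, C('y')=6
L[0]='y': occ=0, LF[0]=C('y')+0=6+0=6
L[1]='x': occ=0, LF[1]=C('x')+0=4+0=4
L[2]='v': occ=0, LF[2]=C('v')+0=1+0=1
L[3]='y': occ=1, LF[3]=C('y')+1=6+1=7
L[4]='w': occ=0, LF[4]=C('w')+0=3+0=3
L[5]='v': occ=1, LF[5]=C('v')+1=1+1=2
L[6]='x': occ=1, LF[6]=C('x')+1=4+1=5
L[7]='$': occ=0, LF[7]=C('$')+0=0+0=0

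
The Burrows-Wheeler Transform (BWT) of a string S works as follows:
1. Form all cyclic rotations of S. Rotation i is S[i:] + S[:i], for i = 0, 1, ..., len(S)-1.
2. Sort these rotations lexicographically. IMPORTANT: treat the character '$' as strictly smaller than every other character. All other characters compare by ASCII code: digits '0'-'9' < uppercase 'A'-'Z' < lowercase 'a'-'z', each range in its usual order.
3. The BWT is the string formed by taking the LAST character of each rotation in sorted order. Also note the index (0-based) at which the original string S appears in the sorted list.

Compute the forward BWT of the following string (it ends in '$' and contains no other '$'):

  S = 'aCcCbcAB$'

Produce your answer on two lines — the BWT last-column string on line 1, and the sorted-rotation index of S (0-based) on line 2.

Answer: BcAca$CbC
5

Derivation:
All 9 rotations (rotation i = S[i:]+S[:i]):
  rot[0] = aCcCbcAB$
  rot[1] = CcCbcAB$a
  rot[2] = cCbcAB$aC
  rot[3] = CbcAB$aCc
  rot[4] = bcAB$aCcC
  rot[5] = cAB$aCcCb
  rot[6] = AB$aCcCbc
  rot[7] = B$aCcCbcA
  rot[8] = $aCcCbcAB
Sorted (with $ < everything):
  sorted[0] = $aCcCbcAB  (last char: 'B')
  sorted[1] = AB$aCcCbc  (last char: 'c')
  sorted[2] = B$aCcCbcA  (last char: 'A')
  sorted[3] = CbcAB$aCc  (last char: 'c')
  sorted[4] = CcCbcAB$a  (last char: 'a')
  sorted[5] = aCcCbcAB$  (last char: '$')
  sorted[6] = bcAB$aCcC  (last char: 'C')
  sorted[7] = cAB$aCcCb  (last char: 'b')
  sorted[8] = cCbcAB$aC  (last char: 'C')
Last column: BcAca$CbC
Original string S is at sorted index 5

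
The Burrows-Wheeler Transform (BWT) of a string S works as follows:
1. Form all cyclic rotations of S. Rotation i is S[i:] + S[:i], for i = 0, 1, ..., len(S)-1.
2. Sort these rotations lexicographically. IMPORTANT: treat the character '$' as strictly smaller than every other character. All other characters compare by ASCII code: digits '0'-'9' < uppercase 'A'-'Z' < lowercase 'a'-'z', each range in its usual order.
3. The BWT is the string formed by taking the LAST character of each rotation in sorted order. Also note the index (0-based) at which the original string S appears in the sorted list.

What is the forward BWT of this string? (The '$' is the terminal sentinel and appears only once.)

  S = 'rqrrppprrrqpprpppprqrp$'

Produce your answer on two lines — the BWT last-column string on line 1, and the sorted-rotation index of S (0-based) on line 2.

Answer: prrprqppppprrrqprrp$qrp
19

Derivation:
All 23 rotations (rotation i = S[i:]+S[:i]):
  rot[0] = rqrrppprrrqpprpppprqrp$
  rot[1] = qrrppprrrqpprpppprqrp$r
  rot[2] = rrppprrrqpprpppprqrp$rq
  rot[3] = rppprrrqpprpppprqrp$rqr
  rot[4] = ppprrrqpprpppprqrp$rqrr
  rot[5] = pprrrqpprpppprqrp$rqrrp
  rot[6] = prrrqpprpppprqrp$rqrrpp
  rot[7] = rrrqpprpppprqrp$rqrrppp
  rot[8] = rrqpprpppprqrp$rqrrpppr
  rot[9] = rqpprpppprqrp$rqrrppprr
  rot[10] = qpprpppprqrp$rqrrppprrr
  rot[11] = pprpppprqrp$rqrrppprrrq
  rot[12] = prpppprqrp$rqrrppprrrqp
  rot[13] = rpppprqrp$rqrrppprrrqpp
  rot[14] = pppprqrp$rqrrppprrrqppr
  rot[15] = ppprqrp$rqrrppprrrqpprp
  rot[16] = pprqrp$rqrrppprrrqpprpp
  rot[17] = prqrp$rqrrppprrrqpprppp
  rot[18] = rqrp$rqrrppprrrqpprpppp
  rot[19] = qrp$rqrrppprrrqpprppppr
  rot[20] = rp$rqrrppprrrqpprpppprq
  rot[21] = p$rqrrppprrrqpprpppprqr
  rot[22] = $rqrrppprrrqpprpppprqrp
Sorted (with $ < everything):
  sorted[0] = $rqrrppprrrqpprpppprqrp  (last char: 'p')
  sorted[1] = p$rqrrppprrrqpprpppprqr  (last char: 'r')
  sorted[2] = pppprqrp$rqrrppprrrqppr  (last char: 'r')
  sorted[3] = ppprqrp$rqrrppprrrqpprp  (last char: 'p')
  sorted[4] = ppprrrqpprpppprqrp$rqrr  (last char: 'r')
  sorted[5] = pprpppprqrp$rqrrppprrrq  (last char: 'q')
  sorted[6] = pprqrp$rqrrppprrrqpprpp  (last char: 'p')
  sorted[7] = pprrrqpprpppprqrp$rqrrp  (last char: 'p')
  sorted[8] = prpppprqrp$rqrrppprrrqp  (last char: 'p')
  sorted[9] = prqrp$rqrrppprrrqpprppp  (last char: 'p')
  sorted[10] = prrrqpprpppprqrp$rqrrpp  (last char: 'p')
  sorted[11] = qpprpppprqrp$rqrrppprrr  (last char: 'r')
  sorted[12] = qrp$rqrrppprrrqpprppppr  (last char: 'r')
  sorted[13] = qrrppprrrqpprpppprqrp$r  (last char: 'r')
  sorted[14] = rp$rqrrppprrrqpprpppprq  (last char: 'q')
  sorted[15] = rpppprqrp$rqrrppprrrqpp  (last char: 'p')
  sorted[16] = rppprrrqpprpppprqrp$rqr  (last char: 'r')
  sorted[17] = rqpprpppprqrp$rqrrppprr  (last char: 'r')
  sorted[18] = rqrp$rqrrppprrrqpprpppp  (last char: 'p')
  sorted[19] = rqrrppprrrqpprpppprqrp$  (last char: '$')
  sorted[20] = rrppprrrqpprpppprqrp$rq  (last char: 'q')
  sorted[21] = rrqpprpppprqrp$rqrrpppr  (last char: 'r')
  sorted[22] = rrrqpprpppprqrp$rqrrppp  (last char: 'p')
Last column: prrprqppppprrrqprrp$qrp
Original string S is at sorted index 19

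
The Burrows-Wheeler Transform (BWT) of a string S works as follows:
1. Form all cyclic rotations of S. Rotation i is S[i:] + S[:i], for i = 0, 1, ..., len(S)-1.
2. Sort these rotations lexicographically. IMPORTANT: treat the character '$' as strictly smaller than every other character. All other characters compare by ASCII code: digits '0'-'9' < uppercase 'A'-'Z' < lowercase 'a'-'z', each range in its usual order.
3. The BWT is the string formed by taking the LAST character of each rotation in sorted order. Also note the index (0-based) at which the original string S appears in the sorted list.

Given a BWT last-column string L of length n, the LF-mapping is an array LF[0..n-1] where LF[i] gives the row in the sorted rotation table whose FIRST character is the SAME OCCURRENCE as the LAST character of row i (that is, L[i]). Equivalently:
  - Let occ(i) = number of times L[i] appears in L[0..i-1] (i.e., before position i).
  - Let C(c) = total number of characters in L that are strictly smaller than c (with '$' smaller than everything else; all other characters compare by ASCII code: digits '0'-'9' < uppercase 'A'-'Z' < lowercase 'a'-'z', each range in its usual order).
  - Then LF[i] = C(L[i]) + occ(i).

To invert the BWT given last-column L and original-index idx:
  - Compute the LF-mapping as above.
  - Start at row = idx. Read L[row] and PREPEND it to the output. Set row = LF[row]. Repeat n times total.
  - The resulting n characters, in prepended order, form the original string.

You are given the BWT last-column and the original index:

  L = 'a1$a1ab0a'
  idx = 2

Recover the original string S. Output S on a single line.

LF mapping: 4 2 0 5 3 6 8 1 7
Walk LF starting at row 2, prepending L[row]:
  step 1: row=2, L[2]='$', prepend. Next row=LF[2]=0
  step 2: row=0, L[0]='a', prepend. Next row=LF[0]=4
  step 3: row=4, L[4]='1', prepend. Next row=LF[4]=3
  step 4: row=3, L[3]='a', prepend. Next row=LF[3]=5
  step 5: row=5, L[5]='a', prepend. Next row=LF[5]=6
  step 6: row=6, L[6]='b', prepend. Next row=LF[6]=8
  step 7: row=8, L[8]='a', prepend. Next row=LF[8]=7
  step 8: row=7, L[7]='0', prepend. Next row=LF[7]=1
  step 9: row=1, L[1]='1', prepend. Next row=LF[1]=2
Reversed output: 10abaa1a$

Answer: 10abaa1a$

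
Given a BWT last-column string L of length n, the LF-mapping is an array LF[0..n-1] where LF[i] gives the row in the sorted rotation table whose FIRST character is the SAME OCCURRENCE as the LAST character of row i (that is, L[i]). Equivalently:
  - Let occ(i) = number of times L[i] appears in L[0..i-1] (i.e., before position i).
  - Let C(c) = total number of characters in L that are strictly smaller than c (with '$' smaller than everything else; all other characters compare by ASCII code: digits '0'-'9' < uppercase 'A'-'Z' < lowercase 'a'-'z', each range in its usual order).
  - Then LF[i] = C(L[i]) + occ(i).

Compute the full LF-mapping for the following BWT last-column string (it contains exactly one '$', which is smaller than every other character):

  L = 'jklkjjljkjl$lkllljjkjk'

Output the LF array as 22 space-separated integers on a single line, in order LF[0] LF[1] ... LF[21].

Char counts: '$':1, 'j':8, 'k':6, 'l':7
C (first-col start): C('$')=0, C('j')=1, C('k')=9, C('l')=15
L[0]='j': occ=0, LF[0]=C('j')+0=1+0=1
L[1]='k': occ=0, LF[1]=C('k')+0=9+0=9
L[2]='l': occ=0, LF[2]=C('l')+0=15+0=15
L[3]='k': occ=1, LF[3]=C('k')+1=9+1=10
L[4]='j': occ=1, LF[4]=C('j')+1=1+1=2
L[5]='j': occ=2, LF[5]=C('j')+2=1+2=3
L[6]='l': occ=1, LF[6]=C('l')+1=15+1=16
L[7]='j': occ=3, LF[7]=C('j')+3=1+3=4
L[8]='k': occ=2, LF[8]=C('k')+2=9+2=11
L[9]='j': occ=4, LF[9]=C('j')+4=1+4=5
L[10]='l': occ=2, LF[10]=C('l')+2=15+2=17
L[11]='$': occ=0, LF[11]=C('$')+0=0+0=0
L[12]='l': occ=3, LF[12]=C('l')+3=15+3=18
L[13]='k': occ=3, LF[13]=C('k')+3=9+3=12
L[14]='l': occ=4, LF[14]=C('l')+4=15+4=19
L[15]='l': occ=5, LF[15]=C('l')+5=15+5=20
L[16]='l': occ=6, LF[16]=C('l')+6=15+6=21
L[17]='j': occ=5, LF[17]=C('j')+5=1+5=6
L[18]='j': occ=6, LF[18]=C('j')+6=1+6=7
L[19]='k': occ=4, LF[19]=C('k')+4=9+4=13
L[20]='j': occ=7, LF[20]=C('j')+7=1+7=8
L[21]='k': occ=5, LF[21]=C('k')+5=9+5=14

Answer: 1 9 15 10 2 3 16 4 11 5 17 0 18 12 19 20 21 6 7 13 8 14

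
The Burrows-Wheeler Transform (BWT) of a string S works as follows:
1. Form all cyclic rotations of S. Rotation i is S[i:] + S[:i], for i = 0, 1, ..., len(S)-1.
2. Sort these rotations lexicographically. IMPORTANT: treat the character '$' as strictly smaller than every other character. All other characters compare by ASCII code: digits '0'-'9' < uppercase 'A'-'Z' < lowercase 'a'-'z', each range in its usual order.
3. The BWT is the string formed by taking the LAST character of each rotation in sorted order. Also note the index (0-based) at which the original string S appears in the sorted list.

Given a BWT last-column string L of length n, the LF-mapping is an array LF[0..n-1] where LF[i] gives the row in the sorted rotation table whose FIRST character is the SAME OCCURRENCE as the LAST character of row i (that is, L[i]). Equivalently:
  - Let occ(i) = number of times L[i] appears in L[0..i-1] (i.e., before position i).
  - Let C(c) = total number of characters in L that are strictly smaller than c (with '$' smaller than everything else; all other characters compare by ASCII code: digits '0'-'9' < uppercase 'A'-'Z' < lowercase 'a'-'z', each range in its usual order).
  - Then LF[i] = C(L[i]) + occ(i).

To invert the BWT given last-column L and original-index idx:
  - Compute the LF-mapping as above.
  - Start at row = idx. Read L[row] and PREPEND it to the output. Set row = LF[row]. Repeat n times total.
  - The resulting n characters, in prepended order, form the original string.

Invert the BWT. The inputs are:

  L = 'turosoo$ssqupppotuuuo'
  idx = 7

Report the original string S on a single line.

Answer: psqroouuuusotuoopspt$

Derivation:
LF mapping: 14 16 10 1 11 2 3 0 12 13 9 17 6 7 8 4 15 18 19 20 5
Walk LF starting at row 7, prepending L[row]:
  step 1: row=7, L[7]='$', prepend. Next row=LF[7]=0
  step 2: row=0, L[0]='t', prepend. Next row=LF[0]=14
  step 3: row=14, L[14]='p', prepend. Next row=LF[14]=8
  step 4: row=8, L[8]='s', prepend. Next row=LF[8]=12
  step 5: row=12, L[12]='p', prepend. Next row=LF[12]=6
  step 6: row=6, L[6]='o', prepend. Next row=LF[6]=3
  step 7: row=3, L[3]='o', prepend. Next row=LF[3]=1
  step 8: row=1, L[1]='u', prepend. Next row=LF[1]=16
  step 9: row=16, L[16]='t', prepend. Next row=LF[16]=15
  step 10: row=15, L[15]='o', prepend. Next row=LF[15]=4
  step 11: row=4, L[4]='s', prepend. Next row=LF[4]=11
  step 12: row=11, L[11]='u', prepend. Next row=LF[11]=17
  step 13: row=17, L[17]='u', prepend. Next row=LF[17]=18
  step 14: row=18, L[18]='u', prepend. Next row=LF[18]=19
  step 15: row=19, L[19]='u', prepend. Next row=LF[19]=20
  step 16: row=20, L[20]='o', prepend. Next row=LF[20]=5
  step 17: row=5, L[5]='o', prepend. Next row=LF[5]=2
  step 18: row=2, L[2]='r', prepend. Next row=LF[2]=10
  step 19: row=10, L[10]='q', prepend. Next row=LF[10]=9
  step 20: row=9, L[9]='s', prepend. Next row=LF[9]=13
  step 21: row=13, L[13]='p', prepend. Next row=LF[13]=7
Reversed output: psqroouuuusotuoopspt$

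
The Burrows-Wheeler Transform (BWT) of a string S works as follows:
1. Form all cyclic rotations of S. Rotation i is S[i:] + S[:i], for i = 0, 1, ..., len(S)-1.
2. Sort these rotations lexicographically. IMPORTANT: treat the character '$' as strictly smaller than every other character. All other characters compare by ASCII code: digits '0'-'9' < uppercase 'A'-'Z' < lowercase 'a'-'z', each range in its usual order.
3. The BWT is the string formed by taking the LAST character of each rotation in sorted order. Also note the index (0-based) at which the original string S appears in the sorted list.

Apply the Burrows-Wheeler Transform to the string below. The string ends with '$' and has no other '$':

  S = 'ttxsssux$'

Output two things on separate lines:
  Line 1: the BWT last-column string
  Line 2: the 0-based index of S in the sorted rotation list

All 9 rotations (rotation i = S[i:]+S[:i]):
  rot[0] = ttxsssux$
  rot[1] = txsssux$t
  rot[2] = xsssux$tt
  rot[3] = sssux$ttx
  rot[4] = ssux$ttxs
  rot[5] = sux$ttxss
  rot[6] = ux$ttxsss
  rot[7] = x$ttxsssu
  rot[8] = $ttxsssux
Sorted (with $ < everything):
  sorted[0] = $ttxsssux  (last char: 'x')
  sorted[1] = sssux$ttx  (last char: 'x')
  sorted[2] = ssux$ttxs  (last char: 's')
  sorted[3] = sux$ttxss  (last char: 's')
  sorted[4] = ttxsssux$  (last char: '$')
  sorted[5] = txsssux$t  (last char: 't')
  sorted[6] = ux$ttxsss  (last char: 's')
  sorted[7] = x$ttxsssu  (last char: 'u')
  sorted[8] = xsssux$tt  (last char: 't')
Last column: xxss$tsut
Original string S is at sorted index 4

Answer: xxss$tsut
4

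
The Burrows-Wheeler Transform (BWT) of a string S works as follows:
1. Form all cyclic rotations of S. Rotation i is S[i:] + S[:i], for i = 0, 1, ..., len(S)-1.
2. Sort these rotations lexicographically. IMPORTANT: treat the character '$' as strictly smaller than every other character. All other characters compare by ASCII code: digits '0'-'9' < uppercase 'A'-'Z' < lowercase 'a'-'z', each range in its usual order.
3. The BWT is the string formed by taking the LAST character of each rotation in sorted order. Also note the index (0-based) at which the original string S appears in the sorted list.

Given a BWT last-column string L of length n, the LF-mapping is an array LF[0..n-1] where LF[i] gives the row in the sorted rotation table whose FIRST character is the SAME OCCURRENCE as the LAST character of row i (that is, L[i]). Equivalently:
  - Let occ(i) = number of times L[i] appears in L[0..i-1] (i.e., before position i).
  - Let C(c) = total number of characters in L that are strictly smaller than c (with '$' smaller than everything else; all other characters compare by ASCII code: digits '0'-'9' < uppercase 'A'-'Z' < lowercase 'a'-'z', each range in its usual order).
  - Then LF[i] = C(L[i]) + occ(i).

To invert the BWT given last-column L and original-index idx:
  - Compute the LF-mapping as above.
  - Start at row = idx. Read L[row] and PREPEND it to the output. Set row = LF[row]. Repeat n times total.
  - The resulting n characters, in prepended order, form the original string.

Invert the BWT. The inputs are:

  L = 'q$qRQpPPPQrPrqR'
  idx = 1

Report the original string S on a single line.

LF mapping: 10 0 11 7 5 9 1 2 3 6 13 4 14 12 8
Walk LF starting at row 1, prepending L[row]:
  step 1: row=1, L[1]='$', prepend. Next row=LF[1]=0
  step 2: row=0, L[0]='q', prepend. Next row=LF[0]=10
  step 3: row=10, L[10]='r', prepend. Next row=LF[10]=13
  step 4: row=13, L[13]='q', prepend. Next row=LF[13]=12
  step 5: row=12, L[12]='r', prepend. Next row=LF[12]=14
  step 6: row=14, L[14]='R', prepend. Next row=LF[14]=8
  step 7: row=8, L[8]='P', prepend. Next row=LF[8]=3
  step 8: row=3, L[3]='R', prepend. Next row=LF[3]=7
  step 9: row=7, L[7]='P', prepend. Next row=LF[7]=2
  step 10: row=2, L[2]='q', prepend. Next row=LF[2]=11
  step 11: row=11, L[11]='P', prepend. Next row=LF[11]=4
  step 12: row=4, L[4]='Q', prepend. Next row=LF[4]=5
  step 13: row=5, L[5]='p', prepend. Next row=LF[5]=9
  step 14: row=9, L[9]='Q', prepend. Next row=LF[9]=6
  step 15: row=6, L[6]='P', prepend. Next row=LF[6]=1
Reversed output: PQpQPqPRPRrqrq$

Answer: PQpQPqPRPRrqrq$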